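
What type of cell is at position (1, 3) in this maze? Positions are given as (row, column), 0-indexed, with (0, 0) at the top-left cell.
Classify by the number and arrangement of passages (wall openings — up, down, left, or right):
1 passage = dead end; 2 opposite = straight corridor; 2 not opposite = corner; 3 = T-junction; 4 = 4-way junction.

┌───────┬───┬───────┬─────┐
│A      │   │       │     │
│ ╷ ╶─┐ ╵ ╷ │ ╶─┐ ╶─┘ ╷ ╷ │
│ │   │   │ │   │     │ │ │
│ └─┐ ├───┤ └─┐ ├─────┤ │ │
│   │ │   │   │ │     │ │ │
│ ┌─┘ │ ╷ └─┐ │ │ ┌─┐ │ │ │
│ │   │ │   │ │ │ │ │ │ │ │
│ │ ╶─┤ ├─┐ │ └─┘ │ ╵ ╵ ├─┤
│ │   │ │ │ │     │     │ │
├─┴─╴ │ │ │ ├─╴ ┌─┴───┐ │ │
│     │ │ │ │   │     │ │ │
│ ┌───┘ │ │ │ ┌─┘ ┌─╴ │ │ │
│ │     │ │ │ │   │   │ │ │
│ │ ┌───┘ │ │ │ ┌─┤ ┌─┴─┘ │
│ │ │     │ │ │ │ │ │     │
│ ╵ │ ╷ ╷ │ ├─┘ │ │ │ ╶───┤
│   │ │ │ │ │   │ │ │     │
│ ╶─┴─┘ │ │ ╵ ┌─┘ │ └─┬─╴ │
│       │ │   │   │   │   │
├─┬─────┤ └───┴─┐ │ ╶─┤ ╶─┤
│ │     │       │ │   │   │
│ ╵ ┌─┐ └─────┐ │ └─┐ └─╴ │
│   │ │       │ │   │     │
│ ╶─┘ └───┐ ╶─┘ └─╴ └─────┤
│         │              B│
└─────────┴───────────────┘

Checking cell at (1, 3):
Number of passages: 2
Cell type: corner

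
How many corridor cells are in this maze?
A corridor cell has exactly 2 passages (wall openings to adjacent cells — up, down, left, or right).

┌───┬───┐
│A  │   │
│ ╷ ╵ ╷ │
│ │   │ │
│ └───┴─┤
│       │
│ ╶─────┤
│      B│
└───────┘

Counting cells with exactly 2 passages:
Total corridor cells: 12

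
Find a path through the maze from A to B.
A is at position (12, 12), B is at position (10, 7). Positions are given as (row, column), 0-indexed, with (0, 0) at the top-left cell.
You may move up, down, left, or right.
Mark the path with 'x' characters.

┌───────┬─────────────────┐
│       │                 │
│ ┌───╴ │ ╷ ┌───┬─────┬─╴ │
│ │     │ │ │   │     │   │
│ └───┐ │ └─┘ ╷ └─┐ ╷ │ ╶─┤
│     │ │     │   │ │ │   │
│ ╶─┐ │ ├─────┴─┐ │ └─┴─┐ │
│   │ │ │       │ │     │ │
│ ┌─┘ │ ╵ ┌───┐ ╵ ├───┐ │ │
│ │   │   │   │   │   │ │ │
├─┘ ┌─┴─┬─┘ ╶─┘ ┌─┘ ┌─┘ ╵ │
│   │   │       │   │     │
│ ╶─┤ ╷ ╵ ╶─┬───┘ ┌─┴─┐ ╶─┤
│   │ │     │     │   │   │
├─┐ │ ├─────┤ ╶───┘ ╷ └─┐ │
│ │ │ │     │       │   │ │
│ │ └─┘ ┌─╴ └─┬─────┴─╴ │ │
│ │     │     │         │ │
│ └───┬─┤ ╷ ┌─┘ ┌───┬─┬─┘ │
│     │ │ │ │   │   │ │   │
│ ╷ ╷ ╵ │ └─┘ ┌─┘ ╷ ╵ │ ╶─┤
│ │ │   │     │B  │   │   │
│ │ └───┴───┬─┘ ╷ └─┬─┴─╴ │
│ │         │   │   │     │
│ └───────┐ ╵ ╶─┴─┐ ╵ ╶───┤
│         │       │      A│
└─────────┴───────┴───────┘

Finding the shortest path from (12, 12) to (10, 7):
Path length: 7 steps
Directions: left → left → left → up → left → up → left

Solution:

┌───────┬─────────────────┐
│       │                 │
│ ┌───╴ │ ╷ ┌───┬─────┬─╴ │
│ │     │ │ │   │     │   │
│ └───┐ │ └─┘ ╷ └─┐ ╷ │ ╶─┤
│     │ │     │   │ │ │   │
│ ╶─┐ │ ├─────┴─┐ │ └─┴─┐ │
│   │ │ │       │ │     │ │
│ ┌─┘ │ ╵ ┌───┐ ╵ ├───┐ │ │
│ │   │   │   │   │   │ │ │
├─┘ ┌─┴─┬─┘ ╶─┘ ┌─┘ ┌─┘ ╵ │
│   │   │       │   │     │
│ ╶─┤ ╷ ╵ ╶─┬───┘ ┌─┴─┐ ╶─┤
│   │ │     │     │   │   │
├─┐ │ ├─────┤ ╶───┘ ╷ └─┐ │
│ │ │ │     │       │   │ │
│ │ └─┘ ┌─╴ └─┬─────┴─╴ │ │
│ │     │     │         │ │
│ └───┬─┤ ╷ ┌─┘ ┌───┬─┬─┘ │
│     │ │ │ │   │   │ │   │
│ ╷ ╷ ╵ │ └─┘ ┌─┘ ╷ ╵ │ ╶─┤
│ │ │   │     │B x│   │   │
│ │ └───┴───┬─┘ ╷ └─┬─┴─╴ │
│ │         │   │x x│     │
│ └───────┐ ╵ ╶─┴─┐ ╵ ╶───┤
│         │       │x x x A│
└─────────┴───────┴───────┘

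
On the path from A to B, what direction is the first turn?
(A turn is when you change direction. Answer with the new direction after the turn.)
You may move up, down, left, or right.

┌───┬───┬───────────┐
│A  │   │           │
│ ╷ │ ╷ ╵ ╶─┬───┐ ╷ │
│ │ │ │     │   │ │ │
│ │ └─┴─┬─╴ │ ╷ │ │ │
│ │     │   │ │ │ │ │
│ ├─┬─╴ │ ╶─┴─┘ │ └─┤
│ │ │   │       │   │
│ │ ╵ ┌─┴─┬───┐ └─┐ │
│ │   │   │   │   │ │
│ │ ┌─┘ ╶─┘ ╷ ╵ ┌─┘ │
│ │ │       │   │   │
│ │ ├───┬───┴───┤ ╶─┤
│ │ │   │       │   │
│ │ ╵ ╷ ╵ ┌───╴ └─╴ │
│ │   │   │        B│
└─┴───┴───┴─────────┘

Directions: right, down, down, right, right, down, left, down, left, down, down, down, right, up, right, down, right, up, right, right, right, down, right, right
First turn direction: down

Solution:

┌───┬───┬───────────┐
│A ↓│   │           │
│ ╷ │ ╷ ╵ ╶─┬───┐ ╷ │
│ │↓│ │     │   │ │ │
│ │ └─┴─┬─╴ │ ╷ │ │ │
│ │↳ → ↓│   │ │ │ │ │
│ ├─┬─╴ │ ╶─┴─┘ │ └─┤
│ │ │↓ ↲│       │   │
│ │ ╵ ┌─┴─┬───┐ └─┐ │
│ │↓ ↲│   │   │   │ │
│ │ ┌─┘ ╶─┘ ╷ ╵ ┌─┘ │
│ │↓│       │   │   │
│ │ ├───┬───┴───┤ ╶─┤
│ │↓│↱ ↓│↱ → → ↓│   │
│ │ ╵ ╷ ╵ ┌───╴ └─╴ │
│ │↳ ↑│↳ ↑│    ↳ → B│
└─┴───┴───┴─────────┘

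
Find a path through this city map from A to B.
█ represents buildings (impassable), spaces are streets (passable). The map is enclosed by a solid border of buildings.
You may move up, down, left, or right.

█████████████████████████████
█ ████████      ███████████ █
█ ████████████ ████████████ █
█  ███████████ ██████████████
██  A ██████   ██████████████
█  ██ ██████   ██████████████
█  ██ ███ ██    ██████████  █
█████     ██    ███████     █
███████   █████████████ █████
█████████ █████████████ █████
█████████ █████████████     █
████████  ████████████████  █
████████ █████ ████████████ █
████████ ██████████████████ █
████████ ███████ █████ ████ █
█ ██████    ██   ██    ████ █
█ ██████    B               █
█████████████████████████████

Finding the shortest path from A to B:
Movement: cardinal only
Path length: 22 steps
Directions: right → down → down → down → right → right → down → right → right → down → down → down → left → down → down → down → down → down → right → right → right → right

Solution:

█████████████████████████████
█ ████████      ███████████ █
█ ████████████ ████████████ █
█  ███████████ ██████████████
██  A↓██████   ██████████████
█  ██↓██████   ██████████████
█  ██↓███ ██    ██████████  █
█████↳→↓  ██    ███████     █
███████↳→↓█████████████ █████
█████████↓█████████████ █████
█████████↓█████████████     █
████████↓↲████████████████  █
████████↓█████ ████████████ █
████████↓██████████████████ █
████████↓███████ █████ ████ █
█ ██████↓   ██   ██    ████ █
█ ██████↳→→→B               █
█████████████████████████████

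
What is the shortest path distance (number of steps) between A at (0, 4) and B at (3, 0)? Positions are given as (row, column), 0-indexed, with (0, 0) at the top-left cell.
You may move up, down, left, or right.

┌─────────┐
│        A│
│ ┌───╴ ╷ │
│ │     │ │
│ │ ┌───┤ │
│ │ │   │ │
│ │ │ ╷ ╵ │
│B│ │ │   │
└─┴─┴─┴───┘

Finding path from (0, 4) to (3, 0):
Path: (0,4) → (0,3) → (0,2) → (0,1) → (0,0) → (1,0) → (2,0) → (3,0)
Distance: 7 steps

Solution:

┌─────────┐
│↓ ← ← ← A│
│ ┌───╴ ╷ │
│↓│     │ │
│ │ ┌───┤ │
│↓│ │   │ │
│ │ │ ╷ ╵ │
│B│ │ │   │
└─┴─┴─┴───┘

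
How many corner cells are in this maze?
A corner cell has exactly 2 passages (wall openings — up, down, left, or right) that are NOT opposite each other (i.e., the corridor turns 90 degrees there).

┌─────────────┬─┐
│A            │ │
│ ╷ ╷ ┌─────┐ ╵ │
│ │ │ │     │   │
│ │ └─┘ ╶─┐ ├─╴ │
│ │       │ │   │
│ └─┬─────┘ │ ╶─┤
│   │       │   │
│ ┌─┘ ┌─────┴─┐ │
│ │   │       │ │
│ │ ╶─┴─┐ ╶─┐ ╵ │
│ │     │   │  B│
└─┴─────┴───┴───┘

Counting corner cells (2 non-opposite passages):
Total corners: 19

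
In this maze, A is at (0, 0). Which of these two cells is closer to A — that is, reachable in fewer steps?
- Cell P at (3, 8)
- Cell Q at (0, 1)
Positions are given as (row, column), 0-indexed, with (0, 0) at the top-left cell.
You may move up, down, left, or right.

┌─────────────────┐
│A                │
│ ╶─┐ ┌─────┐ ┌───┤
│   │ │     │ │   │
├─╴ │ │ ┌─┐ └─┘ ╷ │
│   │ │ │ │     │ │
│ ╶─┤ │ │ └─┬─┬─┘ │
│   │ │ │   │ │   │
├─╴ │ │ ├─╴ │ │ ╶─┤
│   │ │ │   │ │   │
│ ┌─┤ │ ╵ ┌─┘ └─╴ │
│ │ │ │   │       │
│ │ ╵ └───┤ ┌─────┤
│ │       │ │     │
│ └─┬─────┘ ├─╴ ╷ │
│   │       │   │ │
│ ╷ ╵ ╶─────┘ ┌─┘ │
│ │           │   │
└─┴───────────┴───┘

Shortest path A → P at (3, 8): 27 steps
Shortest path A → Q at (0, 1): 1 steps

Q is closer (1 steps vs 27 steps).

Path to P:

┌─────────────────┐
│A                │
│ ╶─┐ ┌─────┐ ┌───┤
│↳ ↓│ │     │ │   │
├─╴ │ │ ┌─┐ └─┘ ╷ │
│↓ ↲│ │ │ │     │ │
│ ╶─┤ │ │ └─┬─┬─┘ │
│↳ ↓│ │ │   │ │↱ P│
├─╴ │ │ ├─╴ │ │ ╶─┤
│↓ ↲│ │ │   │ │↑ ↰│
│ ┌─┤ │ ╵ ┌─┘ └─╴ │
│↓│ │ │   │↱ → → ↑│
│ │ ╵ └───┤ ┌─────┤
│↓│       │↑│     │
│ └─┬─────┘ ├─╴ ╷ │
│↳ ↓│↱ → → ↑│   │ │
│ ╷ ╵ ╶─────┘ ┌─┘ │
│ │↳ ↑        │   │
└─┴───────────┴───┘

Path to Q:

┌─────────────────┐
│A Q              │
│ ╶─┐ ┌─────┐ ┌───┤
│   │ │     │ │   │
├─╴ │ │ ┌─┐ └─┘ ╷ │
│   │ │ │ │     │ │
│ ╶─┤ │ │ └─┬─┬─┘ │
│   │ │ │   │ │   │
├─╴ │ │ ├─╴ │ │ ╶─┤
│   │ │ │   │ │   │
│ ┌─┤ │ ╵ ┌─┘ └─╴ │
│ │ │ │   │       │
│ │ ╵ └───┤ ┌─────┤
│ │       │ │     │
│ └─┬─────┘ ├─╴ ╷ │
│   │       │   │ │
│ ╷ ╵ ╶─────┘ ┌─┘ │
│ │           │   │
└─┴───────────┴───┘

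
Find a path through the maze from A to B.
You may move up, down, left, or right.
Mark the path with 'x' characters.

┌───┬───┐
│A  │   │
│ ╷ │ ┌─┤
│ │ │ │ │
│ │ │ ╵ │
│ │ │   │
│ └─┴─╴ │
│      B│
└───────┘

Finding the shortest path through the maze:
Path length: 6 steps
Directions: down → down → down → right → right → right

Solution:

┌───┬───┐
│A  │   │
│ ╷ │ ┌─┤
│x│ │ │ │
│ │ │ ╵ │
│x│ │   │
│ └─┴─╴ │
│x x x B│
└───────┘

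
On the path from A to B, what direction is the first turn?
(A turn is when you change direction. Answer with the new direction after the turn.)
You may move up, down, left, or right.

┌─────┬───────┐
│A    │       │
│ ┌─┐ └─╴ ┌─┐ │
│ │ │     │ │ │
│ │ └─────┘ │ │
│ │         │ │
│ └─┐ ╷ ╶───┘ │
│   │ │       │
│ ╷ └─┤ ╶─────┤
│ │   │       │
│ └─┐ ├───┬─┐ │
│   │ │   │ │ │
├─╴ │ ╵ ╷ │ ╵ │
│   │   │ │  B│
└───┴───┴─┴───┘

Directions: right, right, down, right, right, up, right, right, down, down, down, left, left, left, down, right, right, right, down, down
First turn direction: down

Solution:

┌─────┬───────┐
│A → ↓│  ↱ → ↓│
│ ┌─┐ └─╴ ┌─┐ │
│ │ │↳ → ↑│ │↓│
│ │ └─────┘ │ │
│ │         │↓│
│ └─┐ ╷ ╶───┘ │
│   │ │↓ ← ← ↲│
│ ╷ └─┤ ╶─────┤
│ │   │↳ → → ↓│
│ └─┐ ├───┬─┐ │
│   │ │   │ │↓│
├─╴ │ ╵ ╷ │ ╵ │
│   │   │ │  B│
└───┴───┴─┴───┘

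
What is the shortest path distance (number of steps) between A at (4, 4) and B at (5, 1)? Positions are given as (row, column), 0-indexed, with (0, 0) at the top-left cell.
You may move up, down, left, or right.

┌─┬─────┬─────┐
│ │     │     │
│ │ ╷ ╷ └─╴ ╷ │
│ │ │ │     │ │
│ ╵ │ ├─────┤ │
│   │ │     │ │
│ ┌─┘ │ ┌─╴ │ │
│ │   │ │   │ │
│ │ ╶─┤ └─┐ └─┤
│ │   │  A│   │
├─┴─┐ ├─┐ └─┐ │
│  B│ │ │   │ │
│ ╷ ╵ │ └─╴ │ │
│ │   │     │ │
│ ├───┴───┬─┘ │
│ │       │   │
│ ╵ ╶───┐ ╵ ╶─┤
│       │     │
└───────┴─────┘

Finding path from (4, 4) to (5, 1):
Path: (4,4) → (4,3) → (3,3) → (2,3) → (2,4) → (2,5) → (3,5) → (4,5) → (4,6) → (5,6) → (6,6) → (7,6) → (7,5) → (8,5) → (8,4) → (7,4) → (7,3) → (7,2) → (7,1) → (8,1) → (8,0) → (7,0) → (6,0) → (5,0) → (5,1)
Distance: 24 steps

Solution:

┌─┬─────┬─────┐
│ │     │     │
│ │ ╷ ╷ └─╴ ╷ │
│ │ │ │     │ │
│ ╵ │ ├─────┤ │
│   │ │↱ → ↓│ │
│ ┌─┘ │ ┌─╴ │ │
│ │   │↑│  ↓│ │
│ │ ╶─┤ └─┐ └─┤
│ │   │↑ A│↳ ↓│
├─┴─┐ ├─┐ └─┐ │
│↱ B│ │ │   │↓│
│ ╷ ╵ │ └─╴ │ │
│↑│   │     │↓│
│ ├───┴───┬─┘ │
│↑│↓ ← ← ↰│↓ ↲│
│ ╵ ╶───┐ ╵ ╶─┤
│↑ ↲    │↑ ↲  │
└───────┴─────┘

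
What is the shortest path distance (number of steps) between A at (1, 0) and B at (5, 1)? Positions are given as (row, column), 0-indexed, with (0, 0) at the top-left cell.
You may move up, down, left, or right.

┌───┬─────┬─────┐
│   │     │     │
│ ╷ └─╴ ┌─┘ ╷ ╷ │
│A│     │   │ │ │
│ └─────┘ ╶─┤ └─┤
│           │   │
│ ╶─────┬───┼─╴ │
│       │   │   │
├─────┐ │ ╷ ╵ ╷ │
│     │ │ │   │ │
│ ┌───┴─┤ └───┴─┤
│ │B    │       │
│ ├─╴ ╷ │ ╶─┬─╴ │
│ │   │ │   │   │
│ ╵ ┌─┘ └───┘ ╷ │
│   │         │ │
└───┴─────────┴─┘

Finding path from (1, 0) to (5, 1):
Path: (1,0) → (2,0) → (2,1) → (2,2) → (2,3) → (2,4) → (1,4) → (1,5) → (0,5) → (0,6) → (1,6) → (2,6) → (2,7) → (3,7) → (3,6) → (4,6) → (4,5) → (3,5) → (3,4) → (4,4) → (5,4) → (5,5) → (5,6) → (5,7) → (6,7) → (6,6) → (7,6) → (7,5) → (7,4) → (7,3) → (6,3) → (5,3) → (5,2) → (5,1)
Distance: 33 steps

Solution:

┌───┬─────┬─────┐
│   │     │↱ ↓  │
│ ╷ └─╴ ┌─┘ ╷ ╷ │
│A│     │↱ ↑│↓│ │
│ └─────┘ ╶─┤ └─┤
│↳ → → → ↑  │↳ ↓│
│ ╶─────┬───┼─╴ │
│       │↓ ↰│↓ ↲│
├─────┐ │ ╷ ╵ ╷ │
│     │ │↓│↑ ↲│ │
│ ┌───┴─┤ └───┴─┤
│ │B ← ↰│↳ → → ↓│
│ ├─╴ ╷ │ ╶─┬─╴ │
│ │   │↑│   │↓ ↲│
│ ╵ ┌─┘ └───┘ ╷ │
│   │  ↑ ← ← ↲│ │
└───┴─────────┴─┘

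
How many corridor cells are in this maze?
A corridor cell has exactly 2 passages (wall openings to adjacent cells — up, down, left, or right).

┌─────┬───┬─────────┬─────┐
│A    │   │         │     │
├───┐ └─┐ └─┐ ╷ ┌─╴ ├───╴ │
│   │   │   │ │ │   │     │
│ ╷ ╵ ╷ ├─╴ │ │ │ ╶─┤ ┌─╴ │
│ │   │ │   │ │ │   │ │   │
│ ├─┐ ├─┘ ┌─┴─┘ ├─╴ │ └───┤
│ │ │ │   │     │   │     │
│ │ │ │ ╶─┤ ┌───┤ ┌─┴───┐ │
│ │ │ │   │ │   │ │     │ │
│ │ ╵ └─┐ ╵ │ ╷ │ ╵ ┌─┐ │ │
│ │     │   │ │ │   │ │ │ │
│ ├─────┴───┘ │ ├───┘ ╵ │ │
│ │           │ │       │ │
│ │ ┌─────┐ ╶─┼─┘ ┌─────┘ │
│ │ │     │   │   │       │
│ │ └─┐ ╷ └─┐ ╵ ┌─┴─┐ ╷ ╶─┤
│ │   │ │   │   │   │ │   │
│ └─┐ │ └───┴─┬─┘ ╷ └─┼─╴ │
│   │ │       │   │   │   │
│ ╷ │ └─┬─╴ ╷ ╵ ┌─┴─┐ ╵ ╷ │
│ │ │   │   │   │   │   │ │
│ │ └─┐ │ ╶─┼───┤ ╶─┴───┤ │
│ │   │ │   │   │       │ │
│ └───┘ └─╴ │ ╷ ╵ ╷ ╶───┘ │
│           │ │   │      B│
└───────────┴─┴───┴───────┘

Counting cells with exactly 2 passages:
Total corridor cells: 133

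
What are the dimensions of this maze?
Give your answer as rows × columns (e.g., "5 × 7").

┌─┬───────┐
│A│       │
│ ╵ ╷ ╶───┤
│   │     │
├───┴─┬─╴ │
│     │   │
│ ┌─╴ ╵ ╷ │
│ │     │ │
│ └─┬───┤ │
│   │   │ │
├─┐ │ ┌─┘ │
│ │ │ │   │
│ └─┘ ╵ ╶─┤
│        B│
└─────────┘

Counting the maze dimensions:
Rows (vertical): 7
Columns (horizontal): 5
Dimensions: 7 × 5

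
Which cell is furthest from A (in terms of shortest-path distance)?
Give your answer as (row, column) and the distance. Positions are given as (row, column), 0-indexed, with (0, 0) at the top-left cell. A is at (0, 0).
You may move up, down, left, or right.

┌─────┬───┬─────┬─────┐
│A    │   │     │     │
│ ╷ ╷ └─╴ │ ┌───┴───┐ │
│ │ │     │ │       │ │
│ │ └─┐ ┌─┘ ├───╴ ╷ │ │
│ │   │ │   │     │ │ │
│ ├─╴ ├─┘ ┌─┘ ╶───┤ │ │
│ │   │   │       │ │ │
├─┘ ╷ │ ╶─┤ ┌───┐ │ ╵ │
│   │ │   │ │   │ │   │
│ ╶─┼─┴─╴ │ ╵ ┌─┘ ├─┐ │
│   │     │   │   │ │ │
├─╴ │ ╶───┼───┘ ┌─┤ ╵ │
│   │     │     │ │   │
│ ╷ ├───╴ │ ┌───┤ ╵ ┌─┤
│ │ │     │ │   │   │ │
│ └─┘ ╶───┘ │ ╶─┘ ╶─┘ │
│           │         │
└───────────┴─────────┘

Computing BFS distances from A to all cells:
Furthest cell: (7, 7)
Distance: 48 steps

Path from A to the furthest cell:

┌─────┬───┬─────┬─────┐
│A ↓  │   │     │     │
│ ╷ ╷ └─╴ │ ┌───┴───┐ │
│ │↓│     │ │    ↱ ↓│ │
│ │ └─┐ ┌─┘ ├───╴ ╷ │ │
│ │↳ ↓│ │   │↱ → ↑│↓│ │
│ ├─╴ ├─┘ ┌─┘ ╶───┤ │ │
│ │↓ ↲│   │  ↑ ← ↰│↓│ │
├─┘ ╷ │ ╶─┤ ┌───┐ │ ╵ │
│↓ ↲│ │   │ │   │↑│↳ ↓│
│ ╶─┼─┴─╴ │ ╵ ┌─┘ ├─┐ │
│↳ ↓│     │   │↱ ↑│ │↓│
├─╴ │ ╶───┼───┘ ┌─┤ ╵ │
│↓ ↲│     │↱ → ↑│ │↓ ↲│
│ ╷ ├───╴ │ ┌───┤ ╵ ┌─┤
│↓│ │     │↑│↱ B│↓ ↲│ │
│ └─┘ ╶───┘ │ ╶─┘ ╶─┘ │
│↳ → → → → ↑│↑ ← ↲    │
└───────────┴─────────┘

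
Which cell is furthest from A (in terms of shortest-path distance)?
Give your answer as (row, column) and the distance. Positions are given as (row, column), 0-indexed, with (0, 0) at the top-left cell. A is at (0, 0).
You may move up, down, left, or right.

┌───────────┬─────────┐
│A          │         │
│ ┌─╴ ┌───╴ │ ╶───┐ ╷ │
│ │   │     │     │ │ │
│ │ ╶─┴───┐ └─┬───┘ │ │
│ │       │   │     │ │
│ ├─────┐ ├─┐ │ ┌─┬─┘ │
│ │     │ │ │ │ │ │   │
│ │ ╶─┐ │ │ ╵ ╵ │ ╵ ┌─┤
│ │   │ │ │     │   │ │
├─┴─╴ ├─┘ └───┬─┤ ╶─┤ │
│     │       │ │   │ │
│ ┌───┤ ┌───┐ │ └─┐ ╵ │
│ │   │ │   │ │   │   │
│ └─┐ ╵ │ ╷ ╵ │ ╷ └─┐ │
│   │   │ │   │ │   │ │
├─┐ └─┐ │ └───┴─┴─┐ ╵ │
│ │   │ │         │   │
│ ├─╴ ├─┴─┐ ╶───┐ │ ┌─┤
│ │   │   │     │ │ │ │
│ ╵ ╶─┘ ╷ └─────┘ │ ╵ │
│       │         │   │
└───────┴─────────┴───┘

Computing BFS distances from A to all cells:
Furthest cell: (4, 3)
Distance: 51 steps

Path from A to the furthest cell:

┌───────────┬─────────┐
│A → ↓      │         │
│ ┌─╴ ┌───╴ │ ╶───┐ ╷ │
│ │↓ ↲│     │     │ │ │
│ │ ╶─┴───┐ └─┬───┘ │ │
│ │↳ → → ↓│   │     │ │
│ ├─────┐ ├─┐ │ ┌─┬─┘ │
│ │↱ → ↓│↓│ │ │ │ │   │
│ │ ╶─┐ │ │ ╵ ╵ │ ╵ ┌─┤
│ │↑ ↰│B│↓│     │   │ │
├─┴─╴ ├─┘ └───┬─┤ ╶─┤ │
│↱ → ↑│  ↳ → ↓│ │   │ │
│ ┌───┤ ┌───┐ │ └─┐ ╵ │
│↑│   │ │↓ ↰│↓│   │   │
│ └─┐ ╵ │ ╷ ╵ │ ╷ └─┐ │
│↑ ↰│   │↓│↑ ↲│ │   │ │
├─┐ └─┐ │ └───┴─┴─┐ ╵ │
│ │↑ ↰│ │↳ → → → ↓│   │
│ ├─╴ ├─┴─┐ ╶───┐ │ ┌─┤
│ │↱ ↑│↓ ↰│     │↓│ │ │
│ ╵ ╶─┘ ╷ └─────┘ │ ╵ │
│  ↑ ← ↲│↑ ← ← ← ↲│   │
└───────┴─────────┴───┘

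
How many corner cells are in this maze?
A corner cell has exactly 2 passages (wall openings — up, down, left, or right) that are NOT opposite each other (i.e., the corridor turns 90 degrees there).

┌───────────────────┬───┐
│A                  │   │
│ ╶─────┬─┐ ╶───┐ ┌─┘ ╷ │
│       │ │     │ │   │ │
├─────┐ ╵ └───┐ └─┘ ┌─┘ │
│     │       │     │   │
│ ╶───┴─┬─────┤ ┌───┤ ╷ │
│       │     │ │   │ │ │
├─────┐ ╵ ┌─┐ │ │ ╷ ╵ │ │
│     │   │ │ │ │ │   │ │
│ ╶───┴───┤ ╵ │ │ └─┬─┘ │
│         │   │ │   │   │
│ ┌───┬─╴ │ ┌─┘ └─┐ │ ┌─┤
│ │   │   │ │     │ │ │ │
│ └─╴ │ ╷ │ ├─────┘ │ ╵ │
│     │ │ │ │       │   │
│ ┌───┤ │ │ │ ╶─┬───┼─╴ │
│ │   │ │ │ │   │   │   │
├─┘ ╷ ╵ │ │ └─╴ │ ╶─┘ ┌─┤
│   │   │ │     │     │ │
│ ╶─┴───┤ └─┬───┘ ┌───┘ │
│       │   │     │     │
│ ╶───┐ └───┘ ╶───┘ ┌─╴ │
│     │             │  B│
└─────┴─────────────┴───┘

Counting corner cells (2 non-opposite passages):
Total corners: 59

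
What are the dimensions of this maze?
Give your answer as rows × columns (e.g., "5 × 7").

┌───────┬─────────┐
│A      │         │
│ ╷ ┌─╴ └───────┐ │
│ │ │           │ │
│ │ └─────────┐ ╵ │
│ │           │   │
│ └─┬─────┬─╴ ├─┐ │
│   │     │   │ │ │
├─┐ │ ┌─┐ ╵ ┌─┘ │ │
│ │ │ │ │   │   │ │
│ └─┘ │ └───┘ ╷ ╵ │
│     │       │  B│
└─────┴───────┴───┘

Counting the maze dimensions:
Rows (vertical): 6
Columns (horizontal): 9
Dimensions: 6 × 9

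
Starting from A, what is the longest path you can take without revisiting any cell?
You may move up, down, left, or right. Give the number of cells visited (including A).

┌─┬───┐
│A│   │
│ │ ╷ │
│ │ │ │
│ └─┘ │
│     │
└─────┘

Finding longest simple path using DFS:
Start: (0, 0)
Longest path visits 9 cells
Path: A → down → down → right → right → up → up → left → down

Solution:

┌─┬───┐
│A│↓ ↰│
│ │ ╷ │
│↓│B│↑│
│ └─┘ │
│↳ → ↑│
└─────┘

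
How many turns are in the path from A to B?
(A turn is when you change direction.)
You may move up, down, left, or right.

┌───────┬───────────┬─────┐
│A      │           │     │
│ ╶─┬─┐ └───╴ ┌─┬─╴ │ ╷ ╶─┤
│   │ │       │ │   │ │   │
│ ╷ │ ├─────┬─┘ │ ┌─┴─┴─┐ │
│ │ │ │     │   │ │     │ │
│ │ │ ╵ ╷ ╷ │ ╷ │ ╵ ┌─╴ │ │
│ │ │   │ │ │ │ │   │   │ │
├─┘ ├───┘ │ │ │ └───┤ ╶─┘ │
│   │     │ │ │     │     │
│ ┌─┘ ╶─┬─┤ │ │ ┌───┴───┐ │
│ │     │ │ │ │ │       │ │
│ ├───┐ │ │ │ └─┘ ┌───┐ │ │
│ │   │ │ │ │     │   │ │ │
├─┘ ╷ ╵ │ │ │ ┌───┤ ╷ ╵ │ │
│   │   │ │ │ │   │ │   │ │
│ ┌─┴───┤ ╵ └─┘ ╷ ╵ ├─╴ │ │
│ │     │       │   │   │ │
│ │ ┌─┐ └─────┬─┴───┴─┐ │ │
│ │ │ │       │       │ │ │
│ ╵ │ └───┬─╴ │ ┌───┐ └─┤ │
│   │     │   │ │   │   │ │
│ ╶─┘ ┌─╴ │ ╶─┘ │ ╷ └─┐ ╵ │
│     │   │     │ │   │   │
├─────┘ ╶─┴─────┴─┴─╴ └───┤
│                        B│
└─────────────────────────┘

Directions: right, right, right, down, right, right, right, up, right, right, right, down, left, down, down, right, up, right, right, down, left, down, right, right, down, down, down, down, down, down, down, left, up, left, up, left, left, left, down, down, left, left, up, right, up, left, left, left, up, left, left, down, down, left, down, right, right, up, right, right, down, left, down, right, right, right, right, right, right, right, right, right
Number of turns: 38

Solution:

┌───────┬───────────┬─────┐
│A → → ↓│    ↱ → → ↓│     │
│ ╶─┬─┐ └───╴ ┌─┬─╴ │ ╷ ╶─┤
│   │ │↳ → → ↑│ │↓ ↲│ │   │
│ ╷ │ ├─────┬─┘ │ ┌─┴─┴─┐ │
│ │ │ │     │   │↓│↱ → ↓│ │
│ │ │ ╵ ╷ ╷ │ ╷ │ ╵ ┌─╴ │ │
│ │ │   │ │ │ │ │↳ ↑│↓ ↲│ │
├─┘ ├───┘ │ │ │ └───┤ ╶─┘ │
│   │     │ │ │     │↳ → ↓│
│ ┌─┘ ╶─┬─┤ │ │ ┌───┴───┐ │
│ │     │ │ │ │ │       │↓│
│ ├───┐ │ │ │ └─┘ ┌───┐ │ │
│ │   │ │ │ │     │   │ │↓│
├─┘ ╷ ╵ │ │ │ ┌───┤ ╷ ╵ │ │
│   │   │ │ │ │   │ │   │↓│
│ ┌─┴───┤ ╵ └─┘ ╷ ╵ ├─╴ │ │
│ │↓ ← ↰│       │   │   │↓│
│ │ ┌─┐ └─────┬─┴───┴─┐ │ │
│ │↓│ │↑ ← ← ↰│↓ ← ← ↰│ │↓│
│ ╵ │ └───┬─╴ │ ┌───┐ └─┤ │
│↓ ↲│↱ → ↓│↱ ↑│↓│   │↑ ↰│↓│
│ ╶─┘ ┌─╴ │ ╶─┘ │ ╷ └─┐ ╵ │
│↳ → ↑│↓ ↲│↑ ← ↲│ │   │↑ ↲│
├─────┘ ╶─┴─────┴─┴─╴ └───┤
│      ↳ → → → → → → → → B│
└─────────────────────────┘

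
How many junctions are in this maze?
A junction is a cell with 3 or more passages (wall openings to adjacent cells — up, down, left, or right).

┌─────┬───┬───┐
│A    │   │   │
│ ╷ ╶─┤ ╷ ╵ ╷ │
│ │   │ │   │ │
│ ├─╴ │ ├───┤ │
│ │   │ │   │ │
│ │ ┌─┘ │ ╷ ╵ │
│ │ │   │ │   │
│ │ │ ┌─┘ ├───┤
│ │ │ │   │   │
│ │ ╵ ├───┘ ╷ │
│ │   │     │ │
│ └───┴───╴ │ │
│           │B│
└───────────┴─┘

Checking each cell for number of passages:

Junctions found (3+ passages):
  (0, 1): 3 passages
  (5, 5): 3 passages
Total junctions: 2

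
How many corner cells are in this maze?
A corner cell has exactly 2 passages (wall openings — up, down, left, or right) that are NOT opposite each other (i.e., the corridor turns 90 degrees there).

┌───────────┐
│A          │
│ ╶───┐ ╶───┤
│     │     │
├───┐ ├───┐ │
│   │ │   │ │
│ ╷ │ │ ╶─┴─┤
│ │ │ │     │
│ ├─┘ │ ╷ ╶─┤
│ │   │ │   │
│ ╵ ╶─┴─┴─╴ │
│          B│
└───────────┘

Counting corner cells (2 non-opposite passages):
Total corners: 14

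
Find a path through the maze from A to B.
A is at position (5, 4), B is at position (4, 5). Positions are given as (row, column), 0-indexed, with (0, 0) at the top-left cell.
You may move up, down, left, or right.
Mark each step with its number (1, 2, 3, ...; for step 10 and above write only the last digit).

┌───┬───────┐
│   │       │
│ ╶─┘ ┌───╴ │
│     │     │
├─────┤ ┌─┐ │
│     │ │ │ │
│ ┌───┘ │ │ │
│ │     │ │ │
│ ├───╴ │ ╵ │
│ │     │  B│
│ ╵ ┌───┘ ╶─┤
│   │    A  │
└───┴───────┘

Finding the shortest path from (5, 4) to (4, 5):
Path length: 2 steps
Directions: up → right

Solution:

┌───┬───────┐
│   │       │
│ ╶─┘ ┌───╴ │
│     │     │
├─────┤ ┌─┐ │
│     │ │ │ │
│ ┌───┘ │ │ │
│ │     │ │ │
│ ├───╴ │ ╵ │
│ │     │1 B│
│ ╵ ┌───┘ ╶─┤
│   │    A  │
└───┴───────┘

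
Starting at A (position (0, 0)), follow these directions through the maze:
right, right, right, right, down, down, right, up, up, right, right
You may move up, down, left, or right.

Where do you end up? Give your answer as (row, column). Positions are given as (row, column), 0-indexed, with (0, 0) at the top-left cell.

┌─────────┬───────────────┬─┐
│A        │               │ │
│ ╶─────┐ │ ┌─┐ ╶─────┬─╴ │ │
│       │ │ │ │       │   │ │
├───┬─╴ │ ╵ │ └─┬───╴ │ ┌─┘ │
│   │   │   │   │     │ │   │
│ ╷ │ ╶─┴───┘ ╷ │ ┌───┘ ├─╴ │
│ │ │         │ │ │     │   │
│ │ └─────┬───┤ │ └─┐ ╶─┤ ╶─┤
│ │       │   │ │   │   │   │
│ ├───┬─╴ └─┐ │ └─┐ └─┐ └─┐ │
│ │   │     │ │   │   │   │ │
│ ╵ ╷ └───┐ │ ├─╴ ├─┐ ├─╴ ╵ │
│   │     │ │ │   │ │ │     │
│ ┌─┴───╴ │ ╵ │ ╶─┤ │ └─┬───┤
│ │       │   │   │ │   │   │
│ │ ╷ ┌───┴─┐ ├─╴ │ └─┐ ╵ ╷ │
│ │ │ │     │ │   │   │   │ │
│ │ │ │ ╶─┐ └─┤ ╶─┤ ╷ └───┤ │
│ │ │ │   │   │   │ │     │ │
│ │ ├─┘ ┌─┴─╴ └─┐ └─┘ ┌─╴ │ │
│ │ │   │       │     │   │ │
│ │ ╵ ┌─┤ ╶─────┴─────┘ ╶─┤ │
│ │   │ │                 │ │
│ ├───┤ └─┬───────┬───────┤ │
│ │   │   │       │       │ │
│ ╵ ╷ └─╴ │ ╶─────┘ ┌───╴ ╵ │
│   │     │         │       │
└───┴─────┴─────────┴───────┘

Following directions step by step:
Start: (0, 0)
  right: (0, 0) → (0, 1)
  right: (0, 1) → (0, 2)
  right: (0, 2) → (0, 3)
  right: (0, 3) → (0, 4)
  down: (0, 4) → (1, 4)
  down: (1, 4) → (2, 4)
  right: (2, 4) → (2, 5)
  up: (2, 5) → (1, 5)
  up: (1, 5) → (0, 5)
  right: (0, 5) → (0, 6)
  right: (0, 6) → (0, 7)
Final position: (0, 7)

Path taken:

┌─────────┬───────────────┬─┐
│A → → → ↓│↱ → B          │ │
│ ╶─────┐ │ ┌─┐ ╶─────┬─╴ │ │
│       │↓│↑│ │       │   │ │
├───┬─╴ │ ╵ │ └─┬───╴ │ ┌─┘ │
│   │   │↳ ↑│   │     │ │   │
│ ╷ │ ╶─┴───┘ ╷ │ ┌───┘ ├─╴ │
│ │ │         │ │ │     │   │
│ │ └─────┬───┤ │ └─┐ ╶─┤ ╶─┤
│ │       │   │ │   │   │   │
│ ├───┬─╴ └─┐ │ └─┐ └─┐ └─┐ │
│ │   │     │ │   │   │   │ │
│ ╵ ╷ └───┐ │ ├─╴ ├─┐ ├─╴ ╵ │
│   │     │ │ │   │ │ │     │
│ ┌─┴───╴ │ ╵ │ ╶─┤ │ └─┬───┤
│ │       │   │   │ │   │   │
│ │ ╷ ┌───┴─┐ ├─╴ │ └─┐ ╵ ╷ │
│ │ │ │     │ │   │   │   │ │
│ │ │ │ ╶─┐ └─┤ ╶─┤ ╷ └───┤ │
│ │ │ │   │   │   │ │     │ │
│ │ ├─┘ ┌─┴─╴ └─┐ └─┘ ┌─╴ │ │
│ │ │   │       │     │   │ │
│ │ ╵ ┌─┤ ╶─────┴─────┘ ╶─┤ │
│ │   │ │                 │ │
│ ├───┤ └─┬───────┬───────┤ │
│ │   │   │       │       │ │
│ ╵ ╷ └─╴ │ ╶─────┘ ┌───╴ ╵ │
│   │     │         │       │
└───┴─────┴─────────┴───────┘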